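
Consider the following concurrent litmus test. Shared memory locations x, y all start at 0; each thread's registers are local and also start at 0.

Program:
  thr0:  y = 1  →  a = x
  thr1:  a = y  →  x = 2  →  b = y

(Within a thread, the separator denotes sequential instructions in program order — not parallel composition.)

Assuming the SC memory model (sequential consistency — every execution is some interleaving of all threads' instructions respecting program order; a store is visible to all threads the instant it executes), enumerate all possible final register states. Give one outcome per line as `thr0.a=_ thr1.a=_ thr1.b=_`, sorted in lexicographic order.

thr0.a=0 thr1.a=0 thr1.b=1
thr0.a=0 thr1.a=1 thr1.b=1
thr0.a=2 thr1.a=0 thr1.b=0
thr0.a=2 thr1.a=0 thr1.b=1
thr0.a=2 thr1.a=1 thr1.b=1

outcome vector order: (thr0.a,thr1.a,thr1.b)
|SC outcomes| = 5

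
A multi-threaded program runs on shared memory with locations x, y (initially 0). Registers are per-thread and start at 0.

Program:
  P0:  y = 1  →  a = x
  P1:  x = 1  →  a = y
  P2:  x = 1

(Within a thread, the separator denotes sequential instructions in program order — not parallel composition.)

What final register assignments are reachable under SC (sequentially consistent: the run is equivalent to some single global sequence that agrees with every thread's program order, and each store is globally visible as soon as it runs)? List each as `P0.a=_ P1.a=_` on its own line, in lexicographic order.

outcome vector order: (P0.a,P1.a)
|SC outcomes| = 3

P0.a=0 P1.a=1
P0.a=1 P1.a=0
P0.a=1 P1.a=1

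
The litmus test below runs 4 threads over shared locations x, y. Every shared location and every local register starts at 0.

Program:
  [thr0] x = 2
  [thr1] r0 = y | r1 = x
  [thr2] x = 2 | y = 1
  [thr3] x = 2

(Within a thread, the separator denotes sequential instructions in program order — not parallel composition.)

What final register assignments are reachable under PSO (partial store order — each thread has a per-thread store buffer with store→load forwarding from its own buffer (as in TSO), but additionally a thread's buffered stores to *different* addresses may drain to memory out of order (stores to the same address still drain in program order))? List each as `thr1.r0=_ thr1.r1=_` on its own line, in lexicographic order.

thr1.r0=0 thr1.r1=0
thr1.r0=0 thr1.r1=2
thr1.r0=1 thr1.r1=0
thr1.r0=1 thr1.r1=2

outcome vector order: (thr1.r0,thr1.r1)
|PSO outcomes| = 4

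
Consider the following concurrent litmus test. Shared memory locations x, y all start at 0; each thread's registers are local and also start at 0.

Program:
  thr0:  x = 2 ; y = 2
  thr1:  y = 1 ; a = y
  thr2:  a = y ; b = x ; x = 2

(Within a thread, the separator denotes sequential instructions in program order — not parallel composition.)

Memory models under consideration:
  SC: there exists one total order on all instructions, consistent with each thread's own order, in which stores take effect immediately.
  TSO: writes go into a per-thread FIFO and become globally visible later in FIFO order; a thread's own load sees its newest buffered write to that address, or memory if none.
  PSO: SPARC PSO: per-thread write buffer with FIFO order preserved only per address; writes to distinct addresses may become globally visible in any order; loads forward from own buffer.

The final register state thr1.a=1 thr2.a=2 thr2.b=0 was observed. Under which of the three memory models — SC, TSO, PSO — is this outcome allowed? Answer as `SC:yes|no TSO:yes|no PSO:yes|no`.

SC:no TSO:no PSO:yes

outcome vector order: (thr1.a,thr2.a,thr2.b)
[SC] allowed = {1/0/0, 1/0/2, 1/1/0, 1/1/2, 1/2/2, 2/0/0, 2/0/2, 2/1/0, 2/1/2, 2/2/2}
[TSO] allowed = {1/0/0, 1/0/2, 1/1/0, 1/1/2, 1/2/2, 2/0/0, 2/0/2, 2/1/0, 2/1/2, 2/2/2}
[PSO] allowed = {1/0/0, 1/0/2, 1/1/0, 1/1/2, 1/2/0, 1/2/2, 2/0/0, 2/0/2, 2/1/0, 2/1/2, 2/2/0, 2/2/2}
target 1/2/0 ∈ {PSO}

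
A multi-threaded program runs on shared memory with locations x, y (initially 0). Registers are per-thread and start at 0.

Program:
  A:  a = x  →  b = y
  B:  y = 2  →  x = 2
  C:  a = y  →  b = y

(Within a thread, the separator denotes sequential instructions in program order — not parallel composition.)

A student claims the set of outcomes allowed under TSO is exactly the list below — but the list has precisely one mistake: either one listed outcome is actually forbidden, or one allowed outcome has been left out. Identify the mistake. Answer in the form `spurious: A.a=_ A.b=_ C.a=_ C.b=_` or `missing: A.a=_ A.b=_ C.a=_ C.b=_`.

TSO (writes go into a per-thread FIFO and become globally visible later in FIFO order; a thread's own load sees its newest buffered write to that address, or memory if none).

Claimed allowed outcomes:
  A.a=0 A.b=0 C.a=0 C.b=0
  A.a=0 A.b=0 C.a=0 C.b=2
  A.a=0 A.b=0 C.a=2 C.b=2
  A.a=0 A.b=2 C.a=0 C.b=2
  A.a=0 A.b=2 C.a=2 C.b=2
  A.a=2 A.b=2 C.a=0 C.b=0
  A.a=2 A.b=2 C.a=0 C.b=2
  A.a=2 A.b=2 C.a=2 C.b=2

missing: A.a=0 A.b=2 C.a=0 C.b=0

outcome vector order: (A.a,A.b,C.a,C.b)
TSO: 9 outcomes — {0000 0002 0022 0200 0202 0222 2200 2202 2222}
TSO∖claimed = {0200}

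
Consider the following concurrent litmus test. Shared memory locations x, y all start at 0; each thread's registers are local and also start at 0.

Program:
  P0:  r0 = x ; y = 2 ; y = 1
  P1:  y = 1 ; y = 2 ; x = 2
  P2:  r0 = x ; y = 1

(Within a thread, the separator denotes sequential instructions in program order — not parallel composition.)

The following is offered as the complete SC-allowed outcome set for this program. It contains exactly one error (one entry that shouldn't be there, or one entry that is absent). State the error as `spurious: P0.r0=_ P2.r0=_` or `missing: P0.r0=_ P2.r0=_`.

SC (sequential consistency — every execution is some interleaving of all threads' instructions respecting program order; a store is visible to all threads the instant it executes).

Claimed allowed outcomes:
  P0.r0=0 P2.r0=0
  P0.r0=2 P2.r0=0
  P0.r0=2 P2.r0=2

outcome vector order: (P0.r0,P2.r0)
[SC] allowed = {<0 0> <0 2> <2 0> <2 2>}
SC∖claimed = {<0 2>}

missing: P0.r0=0 P2.r0=2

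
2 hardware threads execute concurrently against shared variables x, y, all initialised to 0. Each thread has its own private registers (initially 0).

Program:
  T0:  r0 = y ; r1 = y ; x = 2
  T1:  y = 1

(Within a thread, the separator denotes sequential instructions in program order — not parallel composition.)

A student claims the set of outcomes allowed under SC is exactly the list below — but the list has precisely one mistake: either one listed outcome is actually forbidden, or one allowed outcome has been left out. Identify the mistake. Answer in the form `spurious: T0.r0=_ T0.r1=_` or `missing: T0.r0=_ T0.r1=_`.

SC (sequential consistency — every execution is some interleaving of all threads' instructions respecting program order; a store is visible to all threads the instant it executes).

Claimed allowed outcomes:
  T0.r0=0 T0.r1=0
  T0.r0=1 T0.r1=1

missing: T0.r0=0 T0.r1=1

outcome vector order: (T0.r0,T0.r1)
[SC] allowed = {<0 0>; <0 1>; <1 1>}
SC∖claimed = {<0 1>}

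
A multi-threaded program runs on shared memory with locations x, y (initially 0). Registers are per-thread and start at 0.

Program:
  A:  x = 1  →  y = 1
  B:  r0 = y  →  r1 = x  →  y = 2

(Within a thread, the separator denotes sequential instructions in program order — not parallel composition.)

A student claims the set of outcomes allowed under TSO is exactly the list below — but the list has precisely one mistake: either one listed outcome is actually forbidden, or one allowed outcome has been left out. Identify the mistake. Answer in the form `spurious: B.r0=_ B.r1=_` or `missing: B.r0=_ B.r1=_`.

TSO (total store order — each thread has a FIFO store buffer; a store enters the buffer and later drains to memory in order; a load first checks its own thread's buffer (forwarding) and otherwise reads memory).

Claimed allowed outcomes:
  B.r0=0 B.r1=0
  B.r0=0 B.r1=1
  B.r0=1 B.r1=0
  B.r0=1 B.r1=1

spurious: B.r0=1 B.r1=0

outcome vector order: (B.r0,B.r1)
[TSO] allowed = {0/0 0/1 1/1}
claimed∖TSO = {1/0}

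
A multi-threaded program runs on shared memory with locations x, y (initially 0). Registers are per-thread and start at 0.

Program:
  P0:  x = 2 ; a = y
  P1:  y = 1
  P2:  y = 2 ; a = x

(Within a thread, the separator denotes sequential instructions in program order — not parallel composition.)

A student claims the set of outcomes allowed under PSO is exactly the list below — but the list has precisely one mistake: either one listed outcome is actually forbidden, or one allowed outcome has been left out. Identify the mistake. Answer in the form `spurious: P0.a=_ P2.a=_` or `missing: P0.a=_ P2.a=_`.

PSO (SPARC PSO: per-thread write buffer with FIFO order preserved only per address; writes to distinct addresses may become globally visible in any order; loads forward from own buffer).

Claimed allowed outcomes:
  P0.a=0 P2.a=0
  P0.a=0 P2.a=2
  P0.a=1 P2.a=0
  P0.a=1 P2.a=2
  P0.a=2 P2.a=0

outcome vector order: (P0.a,P2.a)
[PSO] allowed = {0/0; 0/2; 1/0; 1/2; 2/0; 2/2}
PSO∖claimed = {2/2}

missing: P0.a=2 P2.a=2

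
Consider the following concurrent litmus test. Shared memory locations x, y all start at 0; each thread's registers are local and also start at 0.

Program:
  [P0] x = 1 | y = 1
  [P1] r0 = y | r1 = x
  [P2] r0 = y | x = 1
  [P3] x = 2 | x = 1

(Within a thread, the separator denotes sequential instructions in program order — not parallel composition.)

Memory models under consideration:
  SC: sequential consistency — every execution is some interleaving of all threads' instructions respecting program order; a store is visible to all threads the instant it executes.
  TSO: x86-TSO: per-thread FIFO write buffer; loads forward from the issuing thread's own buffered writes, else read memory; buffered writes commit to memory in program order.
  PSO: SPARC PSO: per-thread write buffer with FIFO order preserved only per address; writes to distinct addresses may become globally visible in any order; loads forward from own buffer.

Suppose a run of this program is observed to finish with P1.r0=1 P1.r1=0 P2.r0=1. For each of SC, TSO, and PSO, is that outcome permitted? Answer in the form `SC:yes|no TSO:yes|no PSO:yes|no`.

outcome vector order: (P1.r0,P1.r1,P2.r0)
[SC] allowed = {0/0/0 0/0/1 0/1/0 0/1/1 0/2/0 0/2/1 1/1/0 1/1/1 1/2/0 1/2/1}
[TSO] allowed = {0/0/0 0/0/1 0/1/0 0/1/1 0/2/0 0/2/1 1/1/0 1/1/1 1/2/0 1/2/1}
[PSO] allowed = {0/0/0 0/0/1 0/1/0 0/1/1 0/2/0 0/2/1 1/0/0 1/0/1 1/1/0 1/1/1 1/2/0 1/2/1}
target 1/0/1 ∈ {PSO}

SC:no TSO:no PSO:yes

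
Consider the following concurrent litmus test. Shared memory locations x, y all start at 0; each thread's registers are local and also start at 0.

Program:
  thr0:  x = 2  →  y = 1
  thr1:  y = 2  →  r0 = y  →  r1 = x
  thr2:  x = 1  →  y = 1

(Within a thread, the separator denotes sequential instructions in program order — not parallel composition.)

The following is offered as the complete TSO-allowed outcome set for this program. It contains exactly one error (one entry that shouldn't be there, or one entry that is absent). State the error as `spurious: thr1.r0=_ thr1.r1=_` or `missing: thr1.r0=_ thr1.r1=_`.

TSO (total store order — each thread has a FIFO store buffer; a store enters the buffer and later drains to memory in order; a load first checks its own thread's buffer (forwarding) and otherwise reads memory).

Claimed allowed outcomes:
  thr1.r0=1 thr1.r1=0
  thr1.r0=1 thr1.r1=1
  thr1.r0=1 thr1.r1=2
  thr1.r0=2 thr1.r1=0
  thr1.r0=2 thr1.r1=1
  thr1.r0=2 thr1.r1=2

spurious: thr1.r0=1 thr1.r1=0

outcome vector order: (thr1.r0,thr1.r1)
TSO: 5 outcomes — {(1,1); (1,2); (2,0); (2,1); (2,2)}
claimed∖TSO = {(1,0)}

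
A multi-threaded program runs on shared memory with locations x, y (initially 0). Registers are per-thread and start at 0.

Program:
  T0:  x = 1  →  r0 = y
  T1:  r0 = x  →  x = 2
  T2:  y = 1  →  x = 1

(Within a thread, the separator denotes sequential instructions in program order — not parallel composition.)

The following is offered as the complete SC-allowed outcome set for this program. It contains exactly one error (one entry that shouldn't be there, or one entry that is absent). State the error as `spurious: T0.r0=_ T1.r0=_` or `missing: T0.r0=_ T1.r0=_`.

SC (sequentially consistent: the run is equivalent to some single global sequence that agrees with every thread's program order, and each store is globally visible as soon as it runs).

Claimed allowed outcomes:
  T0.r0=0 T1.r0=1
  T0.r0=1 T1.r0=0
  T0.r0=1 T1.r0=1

outcome vector order: (T0.r0,T1.r0)
SC: 4 outcomes — {0/0, 0/1, 1/0, 1/1}
SC∖claimed = {0/0}

missing: T0.r0=0 T1.r0=0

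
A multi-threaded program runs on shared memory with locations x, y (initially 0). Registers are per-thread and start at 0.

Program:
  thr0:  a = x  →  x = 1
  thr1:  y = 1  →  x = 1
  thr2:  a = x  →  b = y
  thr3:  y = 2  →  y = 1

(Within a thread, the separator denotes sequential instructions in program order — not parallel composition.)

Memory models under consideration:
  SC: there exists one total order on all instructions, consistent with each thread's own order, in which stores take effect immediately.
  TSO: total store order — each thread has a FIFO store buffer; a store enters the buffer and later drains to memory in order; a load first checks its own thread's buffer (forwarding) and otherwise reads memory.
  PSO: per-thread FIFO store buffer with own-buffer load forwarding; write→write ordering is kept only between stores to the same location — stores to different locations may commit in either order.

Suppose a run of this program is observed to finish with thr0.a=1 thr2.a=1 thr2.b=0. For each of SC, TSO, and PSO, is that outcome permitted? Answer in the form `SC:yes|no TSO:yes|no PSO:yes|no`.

outcome vector order: (thr0.a,thr2.a,thr2.b)
SC (11): <0 0 0>, <0 0 1>, <0 0 2>, <0 1 0>, <0 1 1>, <0 1 2>, <1 0 0>, <1 0 1>, <1 0 2>, <1 1 1>, <1 1 2>
TSO (11): <0 0 0>, <0 0 1>, <0 0 2>, <0 1 0>, <0 1 1>, <0 1 2>, <1 0 0>, <1 0 1>, <1 0 2>, <1 1 1>, <1 1 2>
PSO (12): <0 0 0>, <0 0 1>, <0 0 2>, <0 1 0>, <0 1 1>, <0 1 2>, <1 0 0>, <1 0 1>, <1 0 2>, <1 1 0>, <1 1 1>, <1 1 2>
target <1 1 0> ∈ {PSO}

SC:no TSO:no PSO:yes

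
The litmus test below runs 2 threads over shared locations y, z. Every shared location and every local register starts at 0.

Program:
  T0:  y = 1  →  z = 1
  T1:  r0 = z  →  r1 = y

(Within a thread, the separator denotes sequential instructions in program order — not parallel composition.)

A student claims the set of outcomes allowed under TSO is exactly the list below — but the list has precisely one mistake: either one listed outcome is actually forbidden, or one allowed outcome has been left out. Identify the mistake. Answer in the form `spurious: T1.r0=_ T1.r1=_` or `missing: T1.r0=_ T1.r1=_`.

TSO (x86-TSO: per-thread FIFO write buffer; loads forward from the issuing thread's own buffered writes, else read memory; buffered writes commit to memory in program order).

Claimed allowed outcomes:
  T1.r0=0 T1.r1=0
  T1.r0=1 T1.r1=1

outcome vector order: (T1.r0,T1.r1)
[TSO] allowed = {00 01 11}
TSO∖claimed = {01}

missing: T1.r0=0 T1.r1=1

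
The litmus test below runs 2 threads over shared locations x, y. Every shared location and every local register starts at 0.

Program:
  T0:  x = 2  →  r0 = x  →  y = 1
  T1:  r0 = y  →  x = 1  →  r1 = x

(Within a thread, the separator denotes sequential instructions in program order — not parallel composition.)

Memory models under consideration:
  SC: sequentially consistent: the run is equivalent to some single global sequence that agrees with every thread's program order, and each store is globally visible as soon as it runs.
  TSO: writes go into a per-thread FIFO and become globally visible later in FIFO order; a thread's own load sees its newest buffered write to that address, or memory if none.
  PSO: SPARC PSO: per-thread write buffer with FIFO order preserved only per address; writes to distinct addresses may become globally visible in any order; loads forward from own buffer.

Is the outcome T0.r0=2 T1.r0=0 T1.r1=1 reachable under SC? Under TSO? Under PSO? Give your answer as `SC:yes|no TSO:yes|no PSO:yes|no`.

SC:yes TSO:yes PSO:yes

outcome vector order: (T0.r0,T1.r0,T1.r1)
under SC → 101 201 202 211
under TSO → 101 201 202 211
under PSO → 101 201 202 211 212
target 201 ∈ {SC,TSO,PSO}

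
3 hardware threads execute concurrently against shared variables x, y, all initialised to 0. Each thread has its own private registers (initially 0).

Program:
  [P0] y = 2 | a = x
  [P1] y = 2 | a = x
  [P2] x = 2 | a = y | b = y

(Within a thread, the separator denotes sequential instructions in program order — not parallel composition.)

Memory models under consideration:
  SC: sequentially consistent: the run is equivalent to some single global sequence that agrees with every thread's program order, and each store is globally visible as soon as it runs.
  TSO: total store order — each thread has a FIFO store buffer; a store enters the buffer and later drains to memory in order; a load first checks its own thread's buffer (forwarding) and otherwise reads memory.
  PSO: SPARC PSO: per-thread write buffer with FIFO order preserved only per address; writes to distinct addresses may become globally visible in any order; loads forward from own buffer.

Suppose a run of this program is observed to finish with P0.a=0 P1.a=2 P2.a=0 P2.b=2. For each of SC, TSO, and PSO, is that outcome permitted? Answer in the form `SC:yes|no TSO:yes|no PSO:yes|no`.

SC:no TSO:yes PSO:yes

outcome vector order: (P0.a,P1.a,P2.a,P2.b)
under SC → 0022; 0222; 2022; 2200; 2202; 2222
under TSO → 0000; 0002; 0022; 0200; 0202; 0222; 2000; 2002; 2022; 2200; 2202; 2222
under PSO → 0000; 0002; 0022; 0200; 0202; 0222; 2000; 2002; 2022; 2200; 2202; 2222
target 0202 ∈ {TSO,PSO}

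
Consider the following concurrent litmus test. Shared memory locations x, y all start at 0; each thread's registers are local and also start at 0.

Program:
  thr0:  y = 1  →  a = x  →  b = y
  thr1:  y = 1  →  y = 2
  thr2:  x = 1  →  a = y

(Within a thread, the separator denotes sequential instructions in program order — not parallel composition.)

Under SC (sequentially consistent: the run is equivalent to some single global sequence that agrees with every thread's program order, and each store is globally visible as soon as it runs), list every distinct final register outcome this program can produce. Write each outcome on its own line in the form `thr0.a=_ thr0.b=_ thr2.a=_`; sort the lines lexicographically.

outcome vector order: (thr0.a,thr0.b,thr2.a)
|SC outcomes| = 10

thr0.a=0 thr0.b=1 thr2.a=1
thr0.a=0 thr0.b=1 thr2.a=2
thr0.a=0 thr0.b=2 thr2.a=1
thr0.a=0 thr0.b=2 thr2.a=2
thr0.a=1 thr0.b=1 thr2.a=0
thr0.a=1 thr0.b=1 thr2.a=1
thr0.a=1 thr0.b=1 thr2.a=2
thr0.a=1 thr0.b=2 thr2.a=0
thr0.a=1 thr0.b=2 thr2.a=1
thr0.a=1 thr0.b=2 thr2.a=2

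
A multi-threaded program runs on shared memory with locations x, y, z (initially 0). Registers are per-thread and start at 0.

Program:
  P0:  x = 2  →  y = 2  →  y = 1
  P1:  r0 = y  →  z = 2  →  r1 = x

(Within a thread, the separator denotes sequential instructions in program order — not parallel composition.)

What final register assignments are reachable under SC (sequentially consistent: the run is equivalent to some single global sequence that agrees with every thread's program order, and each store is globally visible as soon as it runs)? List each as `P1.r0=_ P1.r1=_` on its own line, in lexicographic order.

P1.r0=0 P1.r1=0
P1.r0=0 P1.r1=2
P1.r0=1 P1.r1=2
P1.r0=2 P1.r1=2

outcome vector order: (P1.r0,P1.r1)
|SC outcomes| = 4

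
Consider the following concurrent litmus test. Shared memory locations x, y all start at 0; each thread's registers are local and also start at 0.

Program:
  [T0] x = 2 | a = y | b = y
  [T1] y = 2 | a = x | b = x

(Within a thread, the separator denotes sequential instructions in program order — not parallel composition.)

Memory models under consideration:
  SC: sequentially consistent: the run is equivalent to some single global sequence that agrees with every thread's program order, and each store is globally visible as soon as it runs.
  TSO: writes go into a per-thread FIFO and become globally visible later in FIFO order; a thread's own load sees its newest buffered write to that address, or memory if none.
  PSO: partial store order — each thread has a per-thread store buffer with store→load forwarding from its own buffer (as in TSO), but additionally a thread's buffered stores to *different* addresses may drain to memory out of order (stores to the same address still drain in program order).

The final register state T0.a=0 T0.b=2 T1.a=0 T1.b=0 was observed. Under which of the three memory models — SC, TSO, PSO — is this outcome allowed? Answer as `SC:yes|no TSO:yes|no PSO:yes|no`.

outcome vector order: (T0.a,T0.b,T1.a,T1.b)
SC (5): (0,0,2,2) (0,2,2,2) (2,2,0,0) (2,2,0,2) (2,2,2,2)
TSO (9): (0,0,0,0) (0,0,0,2) (0,0,2,2) (0,2,0,0) (0,2,0,2) (0,2,2,2) (2,2,0,0) (2,2,0,2) (2,2,2,2)
PSO (9): (0,0,0,0) (0,0,0,2) (0,0,2,2) (0,2,0,0) (0,2,0,2) (0,2,2,2) (2,2,0,0) (2,2,0,2) (2,2,2,2)
target (0,2,0,0) ∈ {TSO,PSO}

SC:no TSO:yes PSO:yes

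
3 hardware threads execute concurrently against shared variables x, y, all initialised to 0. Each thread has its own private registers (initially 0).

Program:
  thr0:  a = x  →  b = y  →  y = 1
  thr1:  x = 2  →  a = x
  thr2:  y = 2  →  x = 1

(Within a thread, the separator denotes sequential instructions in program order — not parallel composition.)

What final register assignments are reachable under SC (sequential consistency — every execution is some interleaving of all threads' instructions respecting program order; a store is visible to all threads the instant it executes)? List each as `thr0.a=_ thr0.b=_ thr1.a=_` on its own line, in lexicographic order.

outcome vector order: (thr0.a,thr0.b,thr1.a)
|SC outcomes| = 10

thr0.a=0 thr0.b=0 thr1.a=1
thr0.a=0 thr0.b=0 thr1.a=2
thr0.a=0 thr0.b=2 thr1.a=1
thr0.a=0 thr0.b=2 thr1.a=2
thr0.a=1 thr0.b=2 thr1.a=1
thr0.a=1 thr0.b=2 thr1.a=2
thr0.a=2 thr0.b=0 thr1.a=1
thr0.a=2 thr0.b=0 thr1.a=2
thr0.a=2 thr0.b=2 thr1.a=1
thr0.a=2 thr0.b=2 thr1.a=2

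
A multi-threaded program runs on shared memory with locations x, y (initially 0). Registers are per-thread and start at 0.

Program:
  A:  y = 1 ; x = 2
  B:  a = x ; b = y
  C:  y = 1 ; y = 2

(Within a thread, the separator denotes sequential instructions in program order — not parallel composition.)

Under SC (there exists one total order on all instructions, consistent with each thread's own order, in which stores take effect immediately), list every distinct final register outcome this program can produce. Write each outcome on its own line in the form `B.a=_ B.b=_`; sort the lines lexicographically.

B.a=0 B.b=0
B.a=0 B.b=1
B.a=0 B.b=2
B.a=2 B.b=1
B.a=2 B.b=2

outcome vector order: (B.a,B.b)
|SC outcomes| = 5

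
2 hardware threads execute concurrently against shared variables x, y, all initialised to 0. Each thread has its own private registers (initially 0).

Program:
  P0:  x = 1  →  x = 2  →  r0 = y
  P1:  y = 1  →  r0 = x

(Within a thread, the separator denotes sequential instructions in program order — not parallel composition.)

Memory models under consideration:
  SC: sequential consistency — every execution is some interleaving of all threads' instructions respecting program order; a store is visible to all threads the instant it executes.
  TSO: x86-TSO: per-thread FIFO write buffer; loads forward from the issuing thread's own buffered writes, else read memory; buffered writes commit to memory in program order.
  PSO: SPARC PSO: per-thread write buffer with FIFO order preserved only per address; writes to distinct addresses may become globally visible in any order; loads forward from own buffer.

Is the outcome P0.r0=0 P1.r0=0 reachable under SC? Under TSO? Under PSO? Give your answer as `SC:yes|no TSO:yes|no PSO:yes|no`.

outcome vector order: (P0.r0,P1.r0)
[SC] allowed = {<0 2>; <1 0>; <1 1>; <1 2>}
[TSO] allowed = {<0 0>; <0 1>; <0 2>; <1 0>; <1 1>; <1 2>}
[PSO] allowed = {<0 0>; <0 1>; <0 2>; <1 0>; <1 1>; <1 2>}
target <0 0> ∈ {TSO,PSO}

SC:no TSO:yes PSO:yes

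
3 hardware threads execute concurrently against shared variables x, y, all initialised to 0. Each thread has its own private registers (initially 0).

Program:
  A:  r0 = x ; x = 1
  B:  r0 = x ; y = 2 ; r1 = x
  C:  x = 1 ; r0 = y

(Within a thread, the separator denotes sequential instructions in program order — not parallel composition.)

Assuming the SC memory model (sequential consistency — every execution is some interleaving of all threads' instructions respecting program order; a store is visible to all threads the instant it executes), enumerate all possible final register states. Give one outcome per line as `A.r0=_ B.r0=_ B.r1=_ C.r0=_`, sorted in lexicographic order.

outcome vector order: (A.r0,B.r0,B.r1,C.r0)
|SC outcomes| = 10

A.r0=0 B.r0=0 B.r1=0 C.r0=2
A.r0=0 B.r0=0 B.r1=1 C.r0=0
A.r0=0 B.r0=0 B.r1=1 C.r0=2
A.r0=0 B.r0=1 B.r1=1 C.r0=0
A.r0=0 B.r0=1 B.r1=1 C.r0=2
A.r0=1 B.r0=0 B.r1=0 C.r0=2
A.r0=1 B.r0=0 B.r1=1 C.r0=0
A.r0=1 B.r0=0 B.r1=1 C.r0=2
A.r0=1 B.r0=1 B.r1=1 C.r0=0
A.r0=1 B.r0=1 B.r1=1 C.r0=2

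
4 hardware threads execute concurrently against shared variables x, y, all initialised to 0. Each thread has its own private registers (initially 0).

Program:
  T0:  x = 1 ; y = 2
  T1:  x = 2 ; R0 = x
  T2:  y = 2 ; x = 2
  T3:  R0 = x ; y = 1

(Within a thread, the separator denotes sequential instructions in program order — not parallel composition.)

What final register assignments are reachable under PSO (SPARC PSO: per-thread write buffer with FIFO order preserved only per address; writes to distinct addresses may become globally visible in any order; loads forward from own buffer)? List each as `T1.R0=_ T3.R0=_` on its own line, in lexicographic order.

outcome vector order: (T1.R0,T3.R0)
|PSO outcomes| = 6

T1.R0=1 T3.R0=0
T1.R0=1 T3.R0=1
T1.R0=1 T3.R0=2
T1.R0=2 T3.R0=0
T1.R0=2 T3.R0=1
T1.R0=2 T3.R0=2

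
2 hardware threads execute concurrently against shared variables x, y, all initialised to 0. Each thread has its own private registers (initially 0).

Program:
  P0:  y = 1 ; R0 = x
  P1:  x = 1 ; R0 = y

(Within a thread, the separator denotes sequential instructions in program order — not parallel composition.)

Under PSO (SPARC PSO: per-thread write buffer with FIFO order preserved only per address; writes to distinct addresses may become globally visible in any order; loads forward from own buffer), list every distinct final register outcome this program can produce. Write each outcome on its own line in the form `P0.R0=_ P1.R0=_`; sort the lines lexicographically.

outcome vector order: (P0.R0,P1.R0)
|PSO outcomes| = 4

P0.R0=0 P1.R0=0
P0.R0=0 P1.R0=1
P0.R0=1 P1.R0=0
P0.R0=1 P1.R0=1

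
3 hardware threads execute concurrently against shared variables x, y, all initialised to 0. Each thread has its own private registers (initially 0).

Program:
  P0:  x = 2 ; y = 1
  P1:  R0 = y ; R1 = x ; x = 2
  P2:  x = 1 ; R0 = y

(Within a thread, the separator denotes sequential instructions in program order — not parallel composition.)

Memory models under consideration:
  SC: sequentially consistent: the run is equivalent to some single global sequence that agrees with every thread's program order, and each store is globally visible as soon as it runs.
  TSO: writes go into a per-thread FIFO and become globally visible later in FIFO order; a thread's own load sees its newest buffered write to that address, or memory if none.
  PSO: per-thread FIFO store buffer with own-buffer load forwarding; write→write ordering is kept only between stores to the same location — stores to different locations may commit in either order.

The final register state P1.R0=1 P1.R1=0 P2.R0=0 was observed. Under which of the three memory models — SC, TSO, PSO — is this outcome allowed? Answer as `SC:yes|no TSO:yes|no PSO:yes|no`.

outcome vector order: (P1.R0,P1.R1,P2.R0)
SC (10): <0 0 0>, <0 0 1>, <0 1 0>, <0 1 1>, <0 2 0>, <0 2 1>, <1 1 0>, <1 1 1>, <1 2 0>, <1 2 1>
TSO (10): <0 0 0>, <0 0 1>, <0 1 0>, <0 1 1>, <0 2 0>, <0 2 1>, <1 1 0>, <1 1 1>, <1 2 0>, <1 2 1>
PSO (12): <0 0 0>, <0 0 1>, <0 1 0>, <0 1 1>, <0 2 0>, <0 2 1>, <1 0 0>, <1 0 1>, <1 1 0>, <1 1 1>, <1 2 0>, <1 2 1>
target <1 0 0> ∈ {PSO}

SC:no TSO:no PSO:yes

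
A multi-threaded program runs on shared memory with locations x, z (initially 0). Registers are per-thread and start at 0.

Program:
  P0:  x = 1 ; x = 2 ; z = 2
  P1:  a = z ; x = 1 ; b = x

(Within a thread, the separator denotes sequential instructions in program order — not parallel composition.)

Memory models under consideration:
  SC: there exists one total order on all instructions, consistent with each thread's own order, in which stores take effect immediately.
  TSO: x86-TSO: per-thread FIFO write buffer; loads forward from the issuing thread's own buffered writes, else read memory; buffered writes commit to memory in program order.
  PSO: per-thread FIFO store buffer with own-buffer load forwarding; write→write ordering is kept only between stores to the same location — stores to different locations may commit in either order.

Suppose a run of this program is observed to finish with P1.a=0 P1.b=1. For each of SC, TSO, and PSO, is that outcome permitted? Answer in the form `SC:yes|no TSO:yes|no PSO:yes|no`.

SC:yes TSO:yes PSO:yes

outcome vector order: (P1.a,P1.b)
under SC → <0 1>; <0 2>; <2 1>
under TSO → <0 1>; <0 2>; <2 1>
under PSO → <0 1>; <0 2>; <2 1>; <2 2>
target <0 1> ∈ {SC,TSO,PSO}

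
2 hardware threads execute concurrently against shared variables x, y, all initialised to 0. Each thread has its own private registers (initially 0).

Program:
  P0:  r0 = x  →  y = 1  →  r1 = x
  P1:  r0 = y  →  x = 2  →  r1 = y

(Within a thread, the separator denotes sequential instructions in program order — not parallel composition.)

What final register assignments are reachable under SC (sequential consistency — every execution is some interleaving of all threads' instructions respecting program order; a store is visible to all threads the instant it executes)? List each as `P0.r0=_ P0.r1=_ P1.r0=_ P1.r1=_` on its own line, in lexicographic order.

outcome vector order: (P0.r0,P0.r1,P1.r0,P1.r1)
|SC outcomes| = 7

P0.r0=0 P0.r1=0 P1.r0=0 P1.r1=1
P0.r0=0 P0.r1=0 P1.r0=1 P1.r1=1
P0.r0=0 P0.r1=2 P1.r0=0 P1.r1=0
P0.r0=0 P0.r1=2 P1.r0=0 P1.r1=1
P0.r0=0 P0.r1=2 P1.r0=1 P1.r1=1
P0.r0=2 P0.r1=2 P1.r0=0 P1.r1=0
P0.r0=2 P0.r1=2 P1.r0=0 P1.r1=1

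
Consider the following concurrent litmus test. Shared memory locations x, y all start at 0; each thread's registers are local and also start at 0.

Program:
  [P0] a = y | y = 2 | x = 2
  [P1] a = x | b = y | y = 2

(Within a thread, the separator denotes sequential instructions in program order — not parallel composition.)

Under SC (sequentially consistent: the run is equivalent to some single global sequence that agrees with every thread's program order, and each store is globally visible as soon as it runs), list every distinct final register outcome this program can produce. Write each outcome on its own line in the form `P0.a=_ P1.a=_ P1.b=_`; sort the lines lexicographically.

P0.a=0 P1.a=0 P1.b=0
P0.a=0 P1.a=0 P1.b=2
P0.a=0 P1.a=2 P1.b=2
P0.a=2 P1.a=0 P1.b=0

outcome vector order: (P0.a,P1.a,P1.b)
|SC outcomes| = 4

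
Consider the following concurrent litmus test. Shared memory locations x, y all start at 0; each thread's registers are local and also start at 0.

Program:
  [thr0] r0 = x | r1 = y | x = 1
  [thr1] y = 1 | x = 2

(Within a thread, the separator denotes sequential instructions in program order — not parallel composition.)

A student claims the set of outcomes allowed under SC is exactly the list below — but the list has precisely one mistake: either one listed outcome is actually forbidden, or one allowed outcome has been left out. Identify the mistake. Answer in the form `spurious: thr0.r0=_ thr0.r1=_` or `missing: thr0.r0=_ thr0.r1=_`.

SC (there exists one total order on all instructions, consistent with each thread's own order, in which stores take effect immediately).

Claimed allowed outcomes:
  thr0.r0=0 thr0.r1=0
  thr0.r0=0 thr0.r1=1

missing: thr0.r0=2 thr0.r1=1

outcome vector order: (thr0.r0,thr0.r1)
[SC] allowed = {(0,0) (0,1) (2,1)}
SC∖claimed = {(2,1)}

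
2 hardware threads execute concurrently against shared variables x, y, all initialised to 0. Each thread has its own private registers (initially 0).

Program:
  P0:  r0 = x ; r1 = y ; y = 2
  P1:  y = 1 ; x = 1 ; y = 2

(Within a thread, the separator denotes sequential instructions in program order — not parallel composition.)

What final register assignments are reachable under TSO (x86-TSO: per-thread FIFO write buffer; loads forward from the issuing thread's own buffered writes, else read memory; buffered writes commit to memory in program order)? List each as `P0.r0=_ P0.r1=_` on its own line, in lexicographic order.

P0.r0=0 P0.r1=0
P0.r0=0 P0.r1=1
P0.r0=0 P0.r1=2
P0.r0=1 P0.r1=1
P0.r0=1 P0.r1=2

outcome vector order: (P0.r0,P0.r1)
|TSO outcomes| = 5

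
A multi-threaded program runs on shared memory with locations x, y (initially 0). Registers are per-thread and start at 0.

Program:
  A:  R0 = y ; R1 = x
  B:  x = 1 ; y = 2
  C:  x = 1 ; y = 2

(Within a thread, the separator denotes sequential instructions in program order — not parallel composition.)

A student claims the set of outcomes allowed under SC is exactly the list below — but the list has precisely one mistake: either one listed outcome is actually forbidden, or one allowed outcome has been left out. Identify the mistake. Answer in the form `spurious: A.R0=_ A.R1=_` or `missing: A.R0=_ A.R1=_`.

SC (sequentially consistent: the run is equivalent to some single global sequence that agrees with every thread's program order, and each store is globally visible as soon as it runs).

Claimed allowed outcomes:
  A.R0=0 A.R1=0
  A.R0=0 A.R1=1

missing: A.R0=2 A.R1=1

outcome vector order: (A.R0,A.R1)
SC (3): (0,0); (0,1); (2,1)
SC∖claimed = {(2,1)}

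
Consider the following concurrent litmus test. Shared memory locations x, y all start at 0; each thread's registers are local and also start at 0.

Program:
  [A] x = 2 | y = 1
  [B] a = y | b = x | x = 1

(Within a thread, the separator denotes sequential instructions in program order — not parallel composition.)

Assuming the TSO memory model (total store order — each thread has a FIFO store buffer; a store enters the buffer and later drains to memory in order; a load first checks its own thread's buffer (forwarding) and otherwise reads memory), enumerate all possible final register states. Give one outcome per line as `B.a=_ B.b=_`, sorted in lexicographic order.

outcome vector order: (B.a,B.b)
|TSO outcomes| = 3

B.a=0 B.b=0
B.a=0 B.b=2
B.a=1 B.b=2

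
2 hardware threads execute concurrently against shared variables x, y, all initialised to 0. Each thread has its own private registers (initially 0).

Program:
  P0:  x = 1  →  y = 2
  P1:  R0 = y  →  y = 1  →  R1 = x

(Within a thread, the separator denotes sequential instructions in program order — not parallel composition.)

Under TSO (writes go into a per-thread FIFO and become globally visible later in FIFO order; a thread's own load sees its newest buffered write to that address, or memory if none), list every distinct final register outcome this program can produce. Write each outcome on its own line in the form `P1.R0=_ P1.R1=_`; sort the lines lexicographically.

P1.R0=0 P1.R1=0
P1.R0=0 P1.R1=1
P1.R0=2 P1.R1=1

outcome vector order: (P1.R0,P1.R1)
|TSO outcomes| = 3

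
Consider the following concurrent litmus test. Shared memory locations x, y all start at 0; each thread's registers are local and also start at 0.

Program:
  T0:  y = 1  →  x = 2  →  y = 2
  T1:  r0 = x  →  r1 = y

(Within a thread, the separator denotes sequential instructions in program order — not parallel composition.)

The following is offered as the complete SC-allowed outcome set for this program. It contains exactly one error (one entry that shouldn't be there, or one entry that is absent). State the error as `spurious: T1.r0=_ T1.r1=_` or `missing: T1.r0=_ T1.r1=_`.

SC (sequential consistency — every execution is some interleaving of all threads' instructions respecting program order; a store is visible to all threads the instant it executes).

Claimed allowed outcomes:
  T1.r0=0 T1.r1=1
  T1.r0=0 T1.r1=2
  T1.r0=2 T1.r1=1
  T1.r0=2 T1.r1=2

outcome vector order: (T1.r0,T1.r1)
SC (5): 00, 01, 02, 21, 22
SC∖claimed = {00}

missing: T1.r0=0 T1.r1=0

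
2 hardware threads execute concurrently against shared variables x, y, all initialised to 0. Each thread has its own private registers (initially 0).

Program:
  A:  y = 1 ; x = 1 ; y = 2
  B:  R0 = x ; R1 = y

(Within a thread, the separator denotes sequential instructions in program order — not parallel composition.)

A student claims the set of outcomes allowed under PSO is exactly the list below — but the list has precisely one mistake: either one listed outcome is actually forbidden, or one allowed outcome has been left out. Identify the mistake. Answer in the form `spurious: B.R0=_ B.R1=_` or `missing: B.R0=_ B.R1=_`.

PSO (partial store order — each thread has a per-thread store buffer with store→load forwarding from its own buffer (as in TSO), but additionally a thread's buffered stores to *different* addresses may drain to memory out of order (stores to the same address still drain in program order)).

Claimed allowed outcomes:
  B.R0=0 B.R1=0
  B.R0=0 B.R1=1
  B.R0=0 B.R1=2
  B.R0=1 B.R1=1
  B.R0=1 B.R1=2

missing: B.R0=1 B.R1=0

outcome vector order: (B.R0,B.R1)
under PSO → 00, 01, 02, 10, 11, 12
PSO∖claimed = {10}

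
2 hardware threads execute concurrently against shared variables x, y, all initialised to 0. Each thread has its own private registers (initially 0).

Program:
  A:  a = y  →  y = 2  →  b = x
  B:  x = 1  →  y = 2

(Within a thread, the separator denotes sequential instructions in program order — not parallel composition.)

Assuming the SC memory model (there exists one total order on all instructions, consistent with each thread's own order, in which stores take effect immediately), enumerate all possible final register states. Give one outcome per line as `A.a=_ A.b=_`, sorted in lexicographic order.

A.a=0 A.b=0
A.a=0 A.b=1
A.a=2 A.b=1

outcome vector order: (A.a,A.b)
|SC outcomes| = 3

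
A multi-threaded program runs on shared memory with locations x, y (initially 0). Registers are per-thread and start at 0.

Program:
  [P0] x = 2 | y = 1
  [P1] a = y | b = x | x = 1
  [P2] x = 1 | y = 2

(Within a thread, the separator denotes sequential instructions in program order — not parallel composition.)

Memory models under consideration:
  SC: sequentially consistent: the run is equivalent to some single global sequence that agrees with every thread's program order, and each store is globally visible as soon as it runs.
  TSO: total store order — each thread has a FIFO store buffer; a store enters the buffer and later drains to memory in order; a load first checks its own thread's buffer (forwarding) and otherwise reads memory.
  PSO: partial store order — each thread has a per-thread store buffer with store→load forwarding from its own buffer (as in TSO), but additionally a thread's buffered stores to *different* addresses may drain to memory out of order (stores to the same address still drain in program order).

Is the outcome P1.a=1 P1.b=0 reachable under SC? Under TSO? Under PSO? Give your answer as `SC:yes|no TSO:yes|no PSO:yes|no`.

SC:no TSO:no PSO:yes

outcome vector order: (P1.a,P1.b)
SC: 7 outcomes — {<0 0>; <0 1>; <0 2>; <1 1>; <1 2>; <2 1>; <2 2>}
TSO: 7 outcomes — {<0 0>; <0 1>; <0 2>; <1 1>; <1 2>; <2 1>; <2 2>}
PSO: 9 outcomes — {<0 0>; <0 1>; <0 2>; <1 0>; <1 1>; <1 2>; <2 0>; <2 1>; <2 2>}
target <1 0> ∈ {PSO}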